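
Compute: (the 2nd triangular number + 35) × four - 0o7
Convert the 2nd triangular number (triangular index) → 2×3/2 = 3 (decimal)
Convert four (English words) → 4 (decimal)
Convert 0o7 (octal) → 7 (decimal)
Expression in decimal: (3 + 35) × 4 - 7
Parentheses first: 3 + 35 = 38
Multiply: 38 × 4 = 152
Subtract: 152 - 7 = 145
145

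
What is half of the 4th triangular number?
The 4th triangular number = 4×5/2 = 10
Compute 10 ÷ 2 = 5
5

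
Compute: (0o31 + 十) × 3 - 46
Convert 0o31 (octal) → 3×8 + 1 = 25 (decimal)
Convert 十 (Chinese numeral) → 1×10 = 10 (decimal)
Expression in decimal: (25 + 10) × 3 - 46
Parentheses first: 25 + 10 = 35
Multiply: 35 × 3 = 105
Subtract: 105 - 46 = 59
59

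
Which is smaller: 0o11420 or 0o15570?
Convert 0o11420 (octal) → 1×4096 + 1×512 + 4×64 + 2×8 = 4880 (decimal)
Convert 0o15570 (octal) → 1×4096 + 5×512 + 5×64 + 7×8 = 7032 (decimal)
Compare 4880 vs 7032: smaller = 4880
4880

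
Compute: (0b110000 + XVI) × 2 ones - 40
Convert 0b110000 (binary) → 32 + 16 = 48 (decimal)
Convert XVI (Roman numeral) → 10 + 5 + 1 = 16 (decimal)
Convert 2 ones (place-value notation) → 2 (decimal)
Expression in decimal: (48 + 16) × 2 - 40
Parentheses first: 48 + 16 = 64
Multiply: 64 × 2 = 128
Subtract: 128 - 40 = 88
88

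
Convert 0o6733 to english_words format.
Convert 0o6733 (octal) → 6×512 + 7×64 + 3×8 + 3 = 3547 (decimal)
Convert 3547 (decimal) → 3547 = 3×1000 + 5×100 + 47 → three thousand five hundred forty-seven (English words)
three thousand five hundred forty-seven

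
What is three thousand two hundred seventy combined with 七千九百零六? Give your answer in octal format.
Convert three thousand two hundred seventy (English words) → 3×1000 + 2×100 + 70 = 3270 (decimal)
Convert 七千九百零六 (Chinese numeral) → 7×1000 + 9×100 + 6 = 7906 (decimal)
Compute 3270 + 7906 = 11176
Convert 11176 (decimal) → 11176 = 2×4096 + 5×512 + 6×64 + 5×8 → 0o25650 (octal)
0o25650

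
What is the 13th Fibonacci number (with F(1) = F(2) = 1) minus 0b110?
The 13th Fibonacci number (with F(1) = F(2) = 1): 1, 1, 2, 3, 5, 8, 13, 21, 34, 55, 89, 144, 233 → 233
Convert 0b110 (binary) → 4 + 2 = 6 (decimal)
Compute 233 - 6 = 227
227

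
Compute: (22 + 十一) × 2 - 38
Convert 十一 (Chinese numeral) → 1×10 + 1 = 11 (decimal)
Expression in decimal: (22 + 11) × 2 - 38
Parentheses first: 22 + 11 = 33
Multiply: 33 × 2 = 66
Subtract: 66 - 38 = 28
28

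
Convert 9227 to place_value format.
Convert 9227 (decimal) → 9227 = 9×1000 + 2×100 + 2×10 + 7 → 9 thousands, 2 hundreds, 2 tens, 7 ones (place-value notation)
9 thousands, 2 hundreds, 2 tens, 7 ones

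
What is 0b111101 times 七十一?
Convert 0b111101 (binary) → 32 + 16 + 8 + 4 + 1 = 61 (decimal)
Convert 七十一 (Chinese numeral) → 7×10 + 1 = 71 (decimal)
Compute 61 × 71 = 4331
4331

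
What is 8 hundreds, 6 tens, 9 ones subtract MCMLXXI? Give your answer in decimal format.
Convert 8 hundreds, 6 tens, 9 ones (place-value notation) → 8×100 + 6×10 + 9 = 869 (decimal)
Convert MCMLXXI (Roman numeral) → 1000 + 900 + 50 + 10 + 10 + 1 = 1971 (decimal)
Compute 869 - 1971 = -1102
-1102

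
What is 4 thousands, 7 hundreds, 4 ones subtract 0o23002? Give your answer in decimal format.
Convert 4 thousands, 7 hundreds, 4 ones (place-value notation) → 4×1000 + 7×100 + 4 = 4704 (decimal)
Convert 0o23002 (octal) → 2×4096 + 3×512 + 2 = 9730 (decimal)
Compute 4704 - 9730 = -5026
-5026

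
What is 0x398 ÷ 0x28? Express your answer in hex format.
Convert 0x398 (hexadecimal) → 3×256 + 9×16 + 8 = 920 (decimal)
Convert 0x28 (hexadecimal) → 2×16 + 8 = 40 (decimal)
Compute 920 ÷ 40 = 23
Convert 23 (decimal) → 23 = 1×16 + 7 → 0x17 (hexadecimal)
0x17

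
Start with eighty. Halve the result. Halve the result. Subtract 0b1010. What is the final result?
Convert eighty (English words) → 80 (decimal)
Start: 80
80 ÷ 2 = 40
40 ÷ 2 = 20
Convert 0b1010 (binary) → 8 + 2 = 10 (decimal)
20 - 10 = 10
10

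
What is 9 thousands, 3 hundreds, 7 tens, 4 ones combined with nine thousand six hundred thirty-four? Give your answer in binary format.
Convert 9 thousands, 3 hundreds, 7 tens, 4 ones (place-value notation) → 9×1000 + 3×100 + 7×10 + 4 = 9374 (decimal)
Convert nine thousand six hundred thirty-four (English words) → 9×1000 + 6×100 + 34 = 9634 (decimal)
Compute 9374 + 9634 = 19008
Convert 19008 (decimal) → 19008 = 16384 + 2048 + 512 + 64 → 0b100101001000000 (binary)
0b100101001000000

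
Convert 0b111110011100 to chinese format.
Convert 0b111110011100 (binary) → 2048 + 1024 + 512 + 256 + 128 + 16 + 8 + 4 = 3996 (decimal)
Convert 3996 (decimal) → 3996 = 3×1000 + 9×100 + 9×10 + 6 → 三千九百九十六 (Chinese numeral)
三千九百九十六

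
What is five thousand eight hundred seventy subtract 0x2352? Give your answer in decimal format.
Convert five thousand eight hundred seventy (English words) → 5×1000 + 8×100 + 70 = 5870 (decimal)
Convert 0x2352 (hexadecimal) → 2×4096 + 3×256 + 5×16 + 2 = 9042 (decimal)
Compute 5870 - 9042 = -3172
-3172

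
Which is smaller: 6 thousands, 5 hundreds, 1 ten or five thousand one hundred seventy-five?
Convert 6 thousands, 5 hundreds, 1 ten (place-value notation) → 6×1000 + 5×100 + 1×10 = 6510 (decimal)
Convert five thousand one hundred seventy-five (English words) → 5×1000 + 1×100 + 75 = 5175 (decimal)
Compare 6510 vs 5175: smaller = 5175
5175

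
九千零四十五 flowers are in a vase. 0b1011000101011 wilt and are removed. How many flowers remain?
Convert 九千零四十五 (Chinese numeral) → 9×1000 + 4×10 + 5 = 9045 (decimal)
Convert 0b1011000101011 (binary) → 4096 + 1024 + 512 + 32 + 8 + 2 + 1 = 5675 (decimal)
Compute 9045 - 5675 = 3370
3370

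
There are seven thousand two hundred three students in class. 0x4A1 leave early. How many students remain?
Convert seven thousand two hundred three (English words) → 7×1000 + 2×100 + 3 = 7203 (decimal)
Convert 0x4A1 (hexadecimal) → 4×256 + 10×16 + 1 = 1185 (decimal)
Compute 7203 - 1185 = 6018
6018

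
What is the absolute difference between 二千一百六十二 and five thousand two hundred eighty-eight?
Convert 二千一百六十二 (Chinese numeral) → 2×1000 + 1×100 + 6×10 + 2 = 2162 (decimal)
Convert five thousand two hundred eighty-eight (English words) → 5×1000 + 2×100 + 88 = 5288 (decimal)
Compute |2162 - 5288| = 3126
3126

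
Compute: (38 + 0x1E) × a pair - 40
Convert 0x1E (hexadecimal) → 1×16 + 14 = 30 (decimal)
Convert a pair (colloquial) → 2 (decimal)
Expression in decimal: (38 + 30) × 2 - 40
Parentheses first: 38 + 30 = 68
Multiply: 68 × 2 = 136
Subtract: 136 - 40 = 96
96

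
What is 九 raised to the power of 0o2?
Convert 九 (Chinese numeral) → 9 (decimal)
Convert 0o2 (octal) → 2 (decimal)
Compute 9 ^ 2 = 81
81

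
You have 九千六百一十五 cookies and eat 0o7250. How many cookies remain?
Convert 九千六百一十五 (Chinese numeral) → 9×1000 + 6×100 + 1×10 + 5 = 9615 (decimal)
Convert 0o7250 (octal) → 7×512 + 2×64 + 5×8 = 3752 (decimal)
Compute 9615 - 3752 = 5863
5863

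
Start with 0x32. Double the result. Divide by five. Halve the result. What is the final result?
Convert 0x32 (hexadecimal) → 3×16 + 2 = 50 (decimal)
Start: 50
50 × 2 = 100
Convert five (English words) → 5 (decimal)
100 ÷ 5 = 20
20 ÷ 2 = 10
10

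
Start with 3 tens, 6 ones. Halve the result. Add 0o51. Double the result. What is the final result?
Convert 3 tens, 6 ones (place-value notation) → 3×10 + 6 = 36 (decimal)
Start: 36
36 ÷ 2 = 18
Convert 0o51 (octal) → 5×8 + 1 = 41 (decimal)
18 + 41 = 59
59 × 2 = 118
118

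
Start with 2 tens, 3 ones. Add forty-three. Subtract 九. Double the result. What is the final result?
Convert 2 tens, 3 ones (place-value notation) → 2×10 + 3 = 23 (decimal)
Start: 23
Convert forty-three (English words) → 43 (decimal)
23 + 43 = 66
Convert 九 (Chinese numeral) → 9 (decimal)
66 - 9 = 57
57 × 2 = 114
114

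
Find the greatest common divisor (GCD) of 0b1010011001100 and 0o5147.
Convert 0b1010011001100 (binary) → 4096 + 1024 + 128 + 64 + 8 + 4 = 5324 (decimal)
Convert 0o5147 (octal) → 5×512 + 1×64 + 4×8 + 7 = 2663 (decimal)
Compute gcd(5324, 2663) = 1
1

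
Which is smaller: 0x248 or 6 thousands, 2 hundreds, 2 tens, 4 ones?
Convert 0x248 (hexadecimal) → 2×256 + 4×16 + 8 = 584 (decimal)
Convert 6 thousands, 2 hundreds, 2 tens, 4 ones (place-value notation) → 6×1000 + 2×100 + 2×10 + 4 = 6224 (decimal)
Compare 584 vs 6224: smaller = 584
584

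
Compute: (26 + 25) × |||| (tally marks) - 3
Convert |||| (tally marks) → 4 (decimal)
Expression in decimal: (26 + 25) × 4 - 3
Parentheses first: 26 + 25 = 51
Multiply: 51 × 4 = 204
Subtract: 204 - 3 = 201
201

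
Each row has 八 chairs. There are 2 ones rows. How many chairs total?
Convert 八 (Chinese numeral) → 8 (decimal)
Convert 2 ones (place-value notation) → 2 (decimal)
Compute 8 × 2 = 16
16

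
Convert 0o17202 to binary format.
Convert 0o17202 (octal) → 1×4096 + 7×512 + 2×64 + 2 = 7810 (decimal)
Convert 7810 (decimal) → 7810 = 4096 + 2048 + 1024 + 512 + 128 + 2 → 0b1111010000010 (binary)
0b1111010000010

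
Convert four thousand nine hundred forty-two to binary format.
Convert four thousand nine hundred forty-two (English words) → 4×1000 + 9×100 + 42 = 4942 (decimal)
Convert 4942 (decimal) → 4942 = 4096 + 512 + 256 + 64 + 8 + 4 + 2 → 0b1001101001110 (binary)
0b1001101001110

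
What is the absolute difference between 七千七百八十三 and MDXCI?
Convert 七千七百八十三 (Chinese numeral) → 7×1000 + 7×100 + 8×10 + 3 = 7783 (decimal)
Convert MDXCI (Roman numeral) → 1000 + 500 + 90 + 1 = 1591 (decimal)
Compute |7783 - 1591| = 6192
6192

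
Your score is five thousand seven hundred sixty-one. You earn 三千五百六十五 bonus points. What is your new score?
Convert five thousand seven hundred sixty-one (English words) → 5×1000 + 7×100 + 61 = 5761 (decimal)
Convert 三千五百六十五 (Chinese numeral) → 3×1000 + 5×100 + 6×10 + 5 = 3565 (decimal)
Compute 5761 + 3565 = 9326
9326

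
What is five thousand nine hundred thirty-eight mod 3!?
Convert five thousand nine hundred thirty-eight (English words) → 5×1000 + 9×100 + 38 = 5938 (decimal)
Convert 3! (factorial) → 6 (decimal)
Compute 5938 mod 6 = 4
4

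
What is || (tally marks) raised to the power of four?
Convert || (tally marks) → 2 (decimal)
Convert four (English words) → 4 (decimal)
Compute 2 ^ 4 = 16
16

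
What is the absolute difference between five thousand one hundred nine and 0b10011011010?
Convert five thousand one hundred nine (English words) → 5×1000 + 1×100 + 9 = 5109 (decimal)
Convert 0b10011011010 (binary) → 1024 + 128 + 64 + 16 + 8 + 2 = 1242 (decimal)
Compute |5109 - 1242| = 3867
3867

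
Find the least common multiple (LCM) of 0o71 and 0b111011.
Convert 0o71 (octal) → 7×8 + 1 = 57 (decimal)
Convert 0b111011 (binary) → 32 + 16 + 8 + 2 + 1 = 59 (decimal)
Compute lcm(57, 59) = 3363
3363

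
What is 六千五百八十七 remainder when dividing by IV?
Convert 六千五百八十七 (Chinese numeral) → 6×1000 + 5×100 + 8×10 + 7 = 6587 (decimal)
Convert IV (Roman numeral) → 4 (decimal)
Compute 6587 mod 4 = 3
3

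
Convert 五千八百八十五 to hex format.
Convert 五千八百八十五 (Chinese numeral) → 5×1000 + 8×100 + 8×10 + 5 = 5885 (decimal)
Convert 5885 (decimal) → 5885 = 1×4096 + 6×256 + 15×16 + 13 → 0x16FD (hexadecimal)
0x16FD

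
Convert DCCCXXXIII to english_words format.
Convert DCCCXXXIII (Roman numeral) → 500 + 100 + 100 + 100 + 10 + 10 + 10 + 1 + 1 + 1 = 833 (decimal)
Convert 833 (decimal) → 833 = 8×100 + 33 → eight hundred thirty-three (English words)
eight hundred thirty-three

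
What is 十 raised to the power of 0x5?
Convert 十 (Chinese numeral) → 1×10 = 10 (decimal)
Convert 0x5 (hexadecimal) → 5 (decimal)
Compute 10 ^ 5 = 100000
100000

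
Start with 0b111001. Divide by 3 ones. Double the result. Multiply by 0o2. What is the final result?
Convert 0b111001 (binary) → 32 + 16 + 8 + 1 = 57 (decimal)
Start: 57
Convert 3 ones (place-value notation) → 3 (decimal)
57 ÷ 3 = 19
19 × 2 = 38
Convert 0o2 (octal) → 2 (decimal)
38 × 2 = 76
76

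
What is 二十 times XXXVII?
Convert 二十 (Chinese numeral) → 2×10 = 20 (decimal)
Convert XXXVII (Roman numeral) → 10 + 10 + 10 + 5 + 1 + 1 = 37 (decimal)
Compute 20 × 37 = 740
740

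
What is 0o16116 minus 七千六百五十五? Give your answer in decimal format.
Convert 0o16116 (octal) → 1×4096 + 6×512 + 1×64 + 1×8 + 6 = 7246 (decimal)
Convert 七千六百五十五 (Chinese numeral) → 7×1000 + 6×100 + 5×10 + 5 = 7655 (decimal)
Compute 7246 - 7655 = -409
-409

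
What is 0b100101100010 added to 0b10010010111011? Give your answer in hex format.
Convert 0b100101100010 (binary) → 2048 + 256 + 64 + 32 + 2 = 2402 (decimal)
Convert 0b10010010111011 (binary) → 8192 + 1024 + 128 + 32 + 16 + 8 + 2 + 1 = 9403 (decimal)
Compute 2402 + 9403 = 11805
Convert 11805 (decimal) → 11805 = 2×4096 + 14×256 + 1×16 + 13 → 0x2E1D (hexadecimal)
0x2E1D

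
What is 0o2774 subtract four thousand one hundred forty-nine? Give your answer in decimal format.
Convert 0o2774 (octal) → 2×512 + 7×64 + 7×8 + 4 = 1532 (decimal)
Convert four thousand one hundred forty-nine (English words) → 4×1000 + 1×100 + 49 = 4149 (decimal)
Compute 1532 - 4149 = -2617
-2617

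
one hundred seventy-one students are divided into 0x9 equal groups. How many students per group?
Convert one hundred seventy-one (English words) → 1×100 + 71 = 171 (decimal)
Convert 0x9 (hexadecimal) → 9 (decimal)
Compute 171 ÷ 9 = 19
19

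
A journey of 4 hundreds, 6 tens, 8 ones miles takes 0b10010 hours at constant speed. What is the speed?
Convert 4 hundreds, 6 tens, 8 ones (place-value notation) → 4×100 + 6×10 + 8 = 468 (decimal)
Convert 0b10010 (binary) → 16 + 2 = 18 (decimal)
Compute 468 ÷ 18 = 26
26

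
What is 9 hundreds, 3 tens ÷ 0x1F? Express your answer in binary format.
Convert 9 hundreds, 3 tens (place-value notation) → 9×100 + 3×10 = 930 (decimal)
Convert 0x1F (hexadecimal) → 1×16 + 15 = 31 (decimal)
Compute 930 ÷ 31 = 30
Convert 30 (decimal) → 30 = 16 + 8 + 4 + 2 → 0b11110 (binary)
0b11110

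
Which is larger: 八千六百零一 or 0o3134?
Convert 八千六百零一 (Chinese numeral) → 8×1000 + 6×100 + 1 = 8601 (decimal)
Convert 0o3134 (octal) → 3×512 + 1×64 + 3×8 + 4 = 1628 (decimal)
Compare 8601 vs 1628: larger = 8601
8601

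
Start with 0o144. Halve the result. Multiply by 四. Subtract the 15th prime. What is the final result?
Convert 0o144 (octal) → 1×64 + 4×8 + 4 = 100 (decimal)
Start: 100
100 ÷ 2 = 50
Convert 四 (Chinese numeral) → 4 (decimal)
50 × 4 = 200
Convert the 15th prime (prime index) → 47 (decimal)
200 - 47 = 153
153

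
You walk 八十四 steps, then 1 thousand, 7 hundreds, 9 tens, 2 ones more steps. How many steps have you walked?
Convert 八十四 (Chinese numeral) → 8×10 + 4 = 84 (decimal)
Convert 1 thousand, 7 hundreds, 9 tens, 2 ones (place-value notation) → 1×1000 + 7×100 + 9×10 + 2 = 1792 (decimal)
Compute 84 + 1792 = 1876
1876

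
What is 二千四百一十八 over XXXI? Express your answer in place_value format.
Convert 二千四百一十八 (Chinese numeral) → 2×1000 + 4×100 + 1×10 + 8 = 2418 (decimal)
Convert XXXI (Roman numeral) → 10 + 10 + 10 + 1 = 31 (decimal)
Compute 2418 ÷ 31 = 78
Convert 78 (decimal) → 78 = 7×10 + 8 → 7 tens, 8 ones (place-value notation)
7 tens, 8 ones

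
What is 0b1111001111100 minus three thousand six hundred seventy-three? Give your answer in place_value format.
Convert 0b1111001111100 (binary) → 4096 + 2048 + 1024 + 512 + 64 + 32 + 16 + 8 + 4 = 7804 (decimal)
Convert three thousand six hundred seventy-three (English words) → 3×1000 + 6×100 + 73 = 3673 (decimal)
Compute 7804 - 3673 = 4131
Convert 4131 (decimal) → 4131 = 4×1000 + 1×100 + 3×10 + 1 → 4 thousands, 1 hundred, 3 tens, 1 one (place-value notation)
4 thousands, 1 hundred, 3 tens, 1 one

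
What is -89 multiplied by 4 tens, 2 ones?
Convert 4 tens, 2 ones (place-value notation) → 4×10 + 2 = 42 (decimal)
Compute -89 × 42 = -3738
-3738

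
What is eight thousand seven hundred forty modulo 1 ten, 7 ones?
Convert eight thousand seven hundred forty (English words) → 8×1000 + 7×100 + 40 = 8740 (decimal)
Convert 1 ten, 7 ones (place-value notation) → 1×10 + 7 = 17 (decimal)
Compute 8740 mod 17 = 2
2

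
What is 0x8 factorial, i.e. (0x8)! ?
Convert 0x8 (hexadecimal) → 8 (decimal)
Compute 8! = 40320
40320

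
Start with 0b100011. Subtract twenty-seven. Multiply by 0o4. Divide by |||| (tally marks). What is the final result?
Convert 0b100011 (binary) → 32 + 2 + 1 = 35 (decimal)
Start: 35
Convert twenty-seven (English words) → 27 (decimal)
35 - 27 = 8
Convert 0o4 (octal) → 4 (decimal)
8 × 4 = 32
Convert |||| (tally marks) → 4 (decimal)
32 ÷ 4 = 8
8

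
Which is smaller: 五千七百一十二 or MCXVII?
Convert 五千七百一十二 (Chinese numeral) → 5×1000 + 7×100 + 1×10 + 2 = 5712 (decimal)
Convert MCXVII (Roman numeral) → 1000 + 100 + 10 + 5 + 1 + 1 = 1117 (decimal)
Compare 5712 vs 1117: smaller = 1117
1117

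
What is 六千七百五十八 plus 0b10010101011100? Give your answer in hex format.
Convert 六千七百五十八 (Chinese numeral) → 6×1000 + 7×100 + 5×10 + 8 = 6758 (decimal)
Convert 0b10010101011100 (binary) → 8192 + 1024 + 256 + 64 + 16 + 8 + 4 = 9564 (decimal)
Compute 6758 + 9564 = 16322
Convert 16322 (decimal) → 16322 = 3×4096 + 15×256 + 12×16 + 2 → 0x3FC2 (hexadecimal)
0x3FC2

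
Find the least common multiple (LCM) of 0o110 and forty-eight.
Convert 0o110 (octal) → 1×64 + 1×8 = 72 (decimal)
Convert forty-eight (English words) → 48 (decimal)
Compute lcm(72, 48) = 144
144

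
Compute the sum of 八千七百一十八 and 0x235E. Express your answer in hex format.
Convert 八千七百一十八 (Chinese numeral) → 8×1000 + 7×100 + 1×10 + 8 = 8718 (decimal)
Convert 0x235E (hexadecimal) → 2×4096 + 3×256 + 5×16 + 14 = 9054 (decimal)
Compute 8718 + 9054 = 17772
Convert 17772 (decimal) → 17772 = 4×4096 + 5×256 + 6×16 + 12 → 0x456C (hexadecimal)
0x456C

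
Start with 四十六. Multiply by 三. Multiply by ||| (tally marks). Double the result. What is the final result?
Convert 四十六 (Chinese numeral) → 4×10 + 6 = 46 (decimal)
Start: 46
Convert 三 (Chinese numeral) → 3 (decimal)
46 × 3 = 138
Convert ||| (tally marks) → 3 (decimal)
138 × 3 = 414
414 × 2 = 828
828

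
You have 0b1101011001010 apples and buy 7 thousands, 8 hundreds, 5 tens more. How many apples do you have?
Convert 0b1101011001010 (binary) → 4096 + 2048 + 512 + 128 + 64 + 8 + 2 = 6858 (decimal)
Convert 7 thousands, 8 hundreds, 5 tens (place-value notation) → 7×1000 + 8×100 + 5×10 = 7850 (decimal)
Compute 6858 + 7850 = 14708
14708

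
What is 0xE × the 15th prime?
Convert 0xE (hexadecimal) → 14 (decimal)
Convert the 15th prime (prime index) → 47 (decimal)
Compute 14 × 47 = 658
658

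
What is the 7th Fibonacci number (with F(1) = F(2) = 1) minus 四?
The 7th Fibonacci number (with F(1) = F(2) = 1): 1, 1, 2, 3, 5, 8, 13 → 13
Convert 四 (Chinese numeral) → 4 (decimal)
Compute 13 - 4 = 9
9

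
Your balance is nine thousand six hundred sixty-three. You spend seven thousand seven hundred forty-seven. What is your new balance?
Convert nine thousand six hundred sixty-three (English words) → 9×1000 + 6×100 + 63 = 9663 (decimal)
Convert seven thousand seven hundred forty-seven (English words) → 7×1000 + 7×100 + 47 = 7747 (decimal)
Compute 9663 - 7747 = 1916
1916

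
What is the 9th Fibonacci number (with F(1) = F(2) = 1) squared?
The 9th Fibonacci number (with F(1) = F(2) = 1): 1, 1, 2, 3, 5, 8, 13, 21, 34 → 34
Compute 34² = 34 × 34 = 1156
1156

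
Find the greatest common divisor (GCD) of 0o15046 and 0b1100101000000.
Convert 0o15046 (octal) → 1×4096 + 5×512 + 4×8 + 6 = 6694 (decimal)
Convert 0b1100101000000 (binary) → 4096 + 2048 + 256 + 64 = 6464 (decimal)
Compute gcd(6694, 6464) = 2
2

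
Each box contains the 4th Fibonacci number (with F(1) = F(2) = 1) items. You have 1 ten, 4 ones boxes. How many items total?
Convert the 4th Fibonacci number (with F(1) = F(2) = 1) (Fibonacci index) → 1, 1, 2, 3 → 3 (decimal)
Convert 1 ten, 4 ones (place-value notation) → 1×10 + 4 = 14 (decimal)
Compute 3 × 14 = 42
42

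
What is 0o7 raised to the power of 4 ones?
Convert 0o7 (octal) → 7 (decimal)
Convert 4 ones (place-value notation) → 4 (decimal)
Compute 7 ^ 4 = 2401
2401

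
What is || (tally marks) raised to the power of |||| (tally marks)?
Convert || (tally marks) → 2 (decimal)
Convert |||| (tally marks) → 4 (decimal)
Compute 2 ^ 4 = 16
16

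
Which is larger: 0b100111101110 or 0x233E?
Convert 0b100111101110 (binary) → 2048 + 256 + 128 + 64 + 32 + 8 + 4 + 2 = 2542 (decimal)
Convert 0x233E (hexadecimal) → 2×4096 + 3×256 + 3×16 + 14 = 9022 (decimal)
Compare 2542 vs 9022: larger = 9022
9022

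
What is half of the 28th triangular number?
The 28th triangular number = 28×29/2 = 406
Compute 406 ÷ 2 = 203
203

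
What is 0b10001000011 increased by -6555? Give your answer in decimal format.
Convert 0b10001000011 (binary) → 1024 + 64 + 2 + 1 = 1091 (decimal)
Compute 1091 + -6555 = -5464
-5464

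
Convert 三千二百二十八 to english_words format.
Convert 三千二百二十八 (Chinese numeral) → 3×1000 + 2×100 + 2×10 + 8 = 3228 (decimal)
Convert 3228 (decimal) → 3228 = 3×1000 + 2×100 + 28 → three thousand two hundred twenty-eight (English words)
three thousand two hundred twenty-eight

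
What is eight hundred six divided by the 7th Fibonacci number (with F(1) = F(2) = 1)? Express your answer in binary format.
Convert eight hundred six (English words) → 8×100 + 6 = 806 (decimal)
Convert the 7th Fibonacci number (with F(1) = F(2) = 1) (Fibonacci index) → 1, 1, 2, 3, 5, 8, 13 → 13 (decimal)
Compute 806 ÷ 13 = 62
Convert 62 (decimal) → 62 = 32 + 16 + 8 + 4 + 2 → 0b111110 (binary)
0b111110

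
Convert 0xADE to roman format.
Convert 0xADE (hexadecimal) → 10×256 + 13×16 + 14 = 2782 (decimal)
Convert 2782 (decimal) → 2782 = 1000 + 1000 + 500 + 100 + 100 + 50 + 10 + 10 + 10 + 1 + 1 → MMDCCLXXXII (Roman numeral)
MMDCCLXXXII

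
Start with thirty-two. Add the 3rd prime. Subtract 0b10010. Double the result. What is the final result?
Convert thirty-two (English words) → 32 (decimal)
Start: 32
Convert the 3rd prime (prime index) → 5 (decimal)
32 + 5 = 37
Convert 0b10010 (binary) → 16 + 2 = 18 (decimal)
37 - 18 = 19
19 × 2 = 38
38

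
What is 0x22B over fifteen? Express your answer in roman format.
Convert 0x22B (hexadecimal) → 2×256 + 2×16 + 11 = 555 (decimal)
Convert fifteen (English words) → 15 (decimal)
Compute 555 ÷ 15 = 37
Convert 37 (decimal) → 37 = 10 + 10 + 10 + 5 + 1 + 1 → XXXVII (Roman numeral)
XXXVII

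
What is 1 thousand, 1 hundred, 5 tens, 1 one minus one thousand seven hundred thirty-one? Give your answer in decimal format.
Convert 1 thousand, 1 hundred, 5 tens, 1 one (place-value notation) → 1×1000 + 1×100 + 5×10 + 1 = 1151 (decimal)
Convert one thousand seven hundred thirty-one (English words) → 1×1000 + 7×100 + 31 = 1731 (decimal)
Compute 1151 - 1731 = -580
-580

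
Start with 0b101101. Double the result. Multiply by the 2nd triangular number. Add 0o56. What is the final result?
Convert 0b101101 (binary) → 32 + 8 + 4 + 1 = 45 (decimal)
Start: 45
45 × 2 = 90
Convert the 2nd triangular number (triangular index) → 2×3/2 = 3 (decimal)
90 × 3 = 270
Convert 0o56 (octal) → 5×8 + 6 = 46 (decimal)
270 + 46 = 316
316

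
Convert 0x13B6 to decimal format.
Convert 0x13B6 (hexadecimal) → 1×4096 + 3×256 + 11×16 + 6 = 5046 (decimal)
5046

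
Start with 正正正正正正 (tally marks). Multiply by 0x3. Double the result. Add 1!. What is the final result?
Convert 正正正正正正 (tally marks) → 5 + 5 + 5 + 5 + 5 + 5 = 30 (decimal)
Start: 30
Convert 0x3 (hexadecimal) → 3 (decimal)
30 × 3 = 90
90 × 2 = 180
Convert 1! (factorial) → 1 (decimal)
180 + 1 = 181
181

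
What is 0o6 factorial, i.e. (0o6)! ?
Convert 0o6 (octal) → 6 (decimal)
Compute 6! = 720
720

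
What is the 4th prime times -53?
Convert the 4th prime (prime index) → 7 (decimal)
Compute 7 × -53 = -371
-371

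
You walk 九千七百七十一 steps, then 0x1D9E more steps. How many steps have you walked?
Convert 九千七百七十一 (Chinese numeral) → 9×1000 + 7×100 + 7×10 + 1 = 9771 (decimal)
Convert 0x1D9E (hexadecimal) → 1×4096 + 13×256 + 9×16 + 14 = 7582 (decimal)
Compute 9771 + 7582 = 17353
17353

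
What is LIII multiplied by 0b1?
Convert LIII (Roman numeral) → 50 + 1 + 1 + 1 = 53 (decimal)
Convert 0b1 (binary) → 1 (decimal)
Compute 53 × 1 = 53
53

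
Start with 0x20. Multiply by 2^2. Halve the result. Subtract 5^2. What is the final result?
Convert 0x20 (hexadecimal) → 2×16 = 32 (decimal)
Start: 32
Convert 2^2 (power) → 4 (decimal)
32 × 4 = 128
128 ÷ 2 = 64
Convert 5^2 (power) → 25 (decimal)
64 - 25 = 39
39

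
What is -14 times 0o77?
Convert 0o77 (octal) → 7×8 + 7 = 63 (decimal)
Compute -14 × 63 = -882
-882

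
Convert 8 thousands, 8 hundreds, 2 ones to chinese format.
Convert 8 thousands, 8 hundreds, 2 ones (place-value notation) → 8×1000 + 8×100 + 2 = 8802 (decimal)
Convert 8802 (decimal) → 8802 = 8×1000 + 8×100 + 2 → 八千八百零二 (Chinese numeral)
八千八百零二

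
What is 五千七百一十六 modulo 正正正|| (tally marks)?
Convert 五千七百一十六 (Chinese numeral) → 5×1000 + 7×100 + 1×10 + 6 = 5716 (decimal)
Convert 正正正|| (tally marks) → 5 + 5 + 5 + 2 = 17 (decimal)
Compute 5716 mod 17 = 4
4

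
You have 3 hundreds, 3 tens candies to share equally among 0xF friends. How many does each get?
Convert 3 hundreds, 3 tens (place-value notation) → 3×100 + 3×10 = 330 (decimal)
Convert 0xF (hexadecimal) → 15 (decimal)
Compute 330 ÷ 15 = 22
22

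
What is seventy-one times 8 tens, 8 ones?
Convert seventy-one (English words) → 71 (decimal)
Convert 8 tens, 8 ones (place-value notation) → 8×10 + 8 = 88 (decimal)
Compute 71 × 88 = 6248
6248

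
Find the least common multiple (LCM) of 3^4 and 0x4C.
Convert 3^4 (power) → 81 (decimal)
Convert 0x4C (hexadecimal) → 4×16 + 12 = 76 (decimal)
Compute lcm(81, 76) = 6156
6156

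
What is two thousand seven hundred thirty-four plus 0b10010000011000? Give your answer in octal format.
Convert two thousand seven hundred thirty-four (English words) → 2×1000 + 7×100 + 34 = 2734 (decimal)
Convert 0b10010000011000 (binary) → 8192 + 1024 + 16 + 8 = 9240 (decimal)
Compute 2734 + 9240 = 11974
Convert 11974 (decimal) → 11974 = 2×4096 + 7×512 + 3×64 + 6 → 0o27306 (octal)
0o27306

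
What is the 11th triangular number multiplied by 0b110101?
Convert the 11th triangular number (triangular index) → 11×12/2 = 66 (decimal)
Convert 0b110101 (binary) → 32 + 16 + 4 + 1 = 53 (decimal)
Compute 66 × 53 = 3498
3498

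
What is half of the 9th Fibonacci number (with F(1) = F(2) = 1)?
The 9th Fibonacci number (with F(1) = F(2) = 1): 1, 1, 2, 3, 5, 8, 13, 21, 34 → 34
Compute 34 ÷ 2 = 17
17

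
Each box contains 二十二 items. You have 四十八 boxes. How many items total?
Convert 二十二 (Chinese numeral) → 2×10 + 2 = 22 (decimal)
Convert 四十八 (Chinese numeral) → 4×10 + 8 = 48 (decimal)
Compute 22 × 48 = 1056
1056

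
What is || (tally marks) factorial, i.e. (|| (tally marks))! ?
Convert || (tally marks) → 2 (decimal)
Compute 2! = 2
2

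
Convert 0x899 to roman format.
Convert 0x899 (hexadecimal) → 8×256 + 9×16 + 9 = 2201 (decimal)
Convert 2201 (decimal) → 2201 = 1000 + 1000 + 100 + 100 + 1 → MMCCI (Roman numeral)
MMCCI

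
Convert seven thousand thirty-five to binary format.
Convert seven thousand thirty-five (English words) → 7×1000 + 35 = 7035 (decimal)
Convert 7035 (decimal) → 7035 = 4096 + 2048 + 512 + 256 + 64 + 32 + 16 + 8 + 2 + 1 → 0b1101101111011 (binary)
0b1101101111011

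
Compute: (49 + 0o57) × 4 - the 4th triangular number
Convert 0o57 (octal) → 5×8 + 7 = 47 (decimal)
Convert the 4th triangular number (triangular index) → 4×5/2 = 10 (decimal)
Expression in decimal: (49 + 47) × 4 - 10
Parentheses first: 49 + 47 = 96
Multiply: 96 × 4 = 384
Subtract: 384 - 10 = 374
374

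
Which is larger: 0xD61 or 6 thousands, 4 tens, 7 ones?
Convert 0xD61 (hexadecimal) → 13×256 + 6×16 + 1 = 3425 (decimal)
Convert 6 thousands, 4 tens, 7 ones (place-value notation) → 6×1000 + 4×10 + 7 = 6047 (decimal)
Compare 3425 vs 6047: larger = 6047
6047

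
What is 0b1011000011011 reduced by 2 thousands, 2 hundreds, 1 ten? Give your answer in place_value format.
Convert 0b1011000011011 (binary) → 4096 + 1024 + 512 + 16 + 8 + 2 + 1 = 5659 (decimal)
Convert 2 thousands, 2 hundreds, 1 ten (place-value notation) → 2×1000 + 2×100 + 1×10 = 2210 (decimal)
Compute 5659 - 2210 = 3449
Convert 3449 (decimal) → 3449 = 3×1000 + 4×100 + 4×10 + 9 → 3 thousands, 4 hundreds, 4 tens, 9 ones (place-value notation)
3 thousands, 4 hundreds, 4 tens, 9 ones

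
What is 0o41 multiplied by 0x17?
Convert 0o41 (octal) → 4×8 + 1 = 33 (decimal)
Convert 0x17 (hexadecimal) → 1×16 + 7 = 23 (decimal)
Compute 33 × 23 = 759
759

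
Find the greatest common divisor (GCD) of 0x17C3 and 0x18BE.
Convert 0x17C3 (hexadecimal) → 1×4096 + 7×256 + 12×16 + 3 = 6083 (decimal)
Convert 0x18BE (hexadecimal) → 1×4096 + 8×256 + 11×16 + 14 = 6334 (decimal)
Compute gcd(6083, 6334) = 1
1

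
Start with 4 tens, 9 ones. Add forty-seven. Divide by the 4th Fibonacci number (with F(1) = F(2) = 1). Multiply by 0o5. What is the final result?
Convert 4 tens, 9 ones (place-value notation) → 4×10 + 9 = 49 (decimal)
Start: 49
Convert forty-seven (English words) → 47 (decimal)
49 + 47 = 96
Convert the 4th Fibonacci number (with F(1) = F(2) = 1) (Fibonacci index) → 1, 1, 2, 3 → 3 (decimal)
96 ÷ 3 = 32
Convert 0o5 (octal) → 5 (decimal)
32 × 5 = 160
160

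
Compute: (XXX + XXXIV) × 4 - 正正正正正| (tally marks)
Convert XXX (Roman numeral) → 10 + 10 + 10 = 30 (decimal)
Convert XXXIV (Roman numeral) → 10 + 10 + 10 + 4 = 34 (decimal)
Convert 正正正正正| (tally marks) → 5 + 5 + 5 + 5 + 5 + 1 = 26 (decimal)
Expression in decimal: (30 + 34) × 4 - 26
Parentheses first: 30 + 34 = 64
Multiply: 64 × 4 = 256
Subtract: 256 - 26 = 230
230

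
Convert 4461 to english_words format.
Convert 4461 (decimal) → 4461 = 4×1000 + 4×100 + 61 → four thousand four hundred sixty-one (English words)
four thousand four hundred sixty-one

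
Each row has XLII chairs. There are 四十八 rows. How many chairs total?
Convert XLII (Roman numeral) → 40 + 1 + 1 = 42 (decimal)
Convert 四十八 (Chinese numeral) → 4×10 + 8 = 48 (decimal)
Compute 42 × 48 = 2016
2016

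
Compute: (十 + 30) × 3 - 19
Convert 十 (Chinese numeral) → 1×10 = 10 (decimal)
Expression in decimal: (10 + 30) × 3 - 19
Parentheses first: 10 + 30 = 40
Multiply: 40 × 3 = 120
Subtract: 120 - 19 = 101
101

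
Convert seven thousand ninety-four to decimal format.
Convert seven thousand ninety-four (English words) → 7×1000 + 94 = 7094 (decimal)
7094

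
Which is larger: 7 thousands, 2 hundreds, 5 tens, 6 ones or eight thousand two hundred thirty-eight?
Convert 7 thousands, 2 hundreds, 5 tens, 6 ones (place-value notation) → 7×1000 + 2×100 + 5×10 + 6 = 7256 (decimal)
Convert eight thousand two hundred thirty-eight (English words) → 8×1000 + 2×100 + 38 = 8238 (decimal)
Compare 7256 vs 8238: larger = 8238
8238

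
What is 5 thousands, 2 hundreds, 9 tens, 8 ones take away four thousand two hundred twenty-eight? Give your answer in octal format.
Convert 5 thousands, 2 hundreds, 9 tens, 8 ones (place-value notation) → 5×1000 + 2×100 + 9×10 + 8 = 5298 (decimal)
Convert four thousand two hundred twenty-eight (English words) → 4×1000 + 2×100 + 28 = 4228 (decimal)
Compute 5298 - 4228 = 1070
Convert 1070 (decimal) → 1070 = 2×512 + 5×8 + 6 → 0o2056 (octal)
0o2056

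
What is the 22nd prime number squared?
The 22nd prime number = 79
Compute 79² = 79 × 79 = 6241
6241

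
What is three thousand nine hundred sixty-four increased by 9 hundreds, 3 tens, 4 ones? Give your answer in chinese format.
Convert three thousand nine hundred sixty-four (English words) → 3×1000 + 9×100 + 64 = 3964 (decimal)
Convert 9 hundreds, 3 tens, 4 ones (place-value notation) → 9×100 + 3×10 + 4 = 934 (decimal)
Compute 3964 + 934 = 4898
Convert 4898 (decimal) → 4898 = 4×1000 + 8×100 + 9×10 + 8 → 四千八百九十八 (Chinese numeral)
四千八百九十八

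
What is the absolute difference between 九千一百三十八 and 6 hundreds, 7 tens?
Convert 九千一百三十八 (Chinese numeral) → 9×1000 + 1×100 + 3×10 + 8 = 9138 (decimal)
Convert 6 hundreds, 7 tens (place-value notation) → 6×100 + 7×10 = 670 (decimal)
Compute |9138 - 670| = 8468
8468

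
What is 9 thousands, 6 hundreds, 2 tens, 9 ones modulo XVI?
Convert 9 thousands, 6 hundreds, 2 tens, 9 ones (place-value notation) → 9×1000 + 6×100 + 2×10 + 9 = 9629 (decimal)
Convert XVI (Roman numeral) → 10 + 5 + 1 = 16 (decimal)
Compute 9629 mod 16 = 13
13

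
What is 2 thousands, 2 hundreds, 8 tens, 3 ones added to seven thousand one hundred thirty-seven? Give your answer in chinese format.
Convert 2 thousands, 2 hundreds, 8 tens, 3 ones (place-value notation) → 2×1000 + 2×100 + 8×10 + 3 = 2283 (decimal)
Convert seven thousand one hundred thirty-seven (English words) → 7×1000 + 1×100 + 37 = 7137 (decimal)
Compute 2283 + 7137 = 9420
Convert 9420 (decimal) → 9420 = 9×1000 + 4×100 + 2×10 → 九千四百二十 (Chinese numeral)
九千四百二十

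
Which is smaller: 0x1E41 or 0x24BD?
Convert 0x1E41 (hexadecimal) → 1×4096 + 14×256 + 4×16 + 1 = 7745 (decimal)
Convert 0x24BD (hexadecimal) → 2×4096 + 4×256 + 11×16 + 13 = 9405 (decimal)
Compare 7745 vs 9405: smaller = 7745
7745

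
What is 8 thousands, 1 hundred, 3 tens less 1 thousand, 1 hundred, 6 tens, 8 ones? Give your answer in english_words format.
Convert 8 thousands, 1 hundred, 3 tens (place-value notation) → 8×1000 + 1×100 + 3×10 = 8130 (decimal)
Convert 1 thousand, 1 hundred, 6 tens, 8 ones (place-value notation) → 1×1000 + 1×100 + 6×10 + 8 = 1168 (decimal)
Compute 8130 - 1168 = 6962
Convert 6962 (decimal) → 6962 = 6×1000 + 9×100 + 62 → six thousand nine hundred sixty-two (English words)
six thousand nine hundred sixty-two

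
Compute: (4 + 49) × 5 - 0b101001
Convert 0b101001 (binary) → 32 + 8 + 1 = 41 (decimal)
Expression in decimal: (4 + 49) × 5 - 41
Parentheses first: 4 + 49 = 53
Multiply: 53 × 5 = 265
Subtract: 265 - 41 = 224
224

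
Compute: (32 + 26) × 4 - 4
Parentheses first: 32 + 26 = 58
Multiply: 58 × 4 = 232
Subtract: 232 - 4 = 228
228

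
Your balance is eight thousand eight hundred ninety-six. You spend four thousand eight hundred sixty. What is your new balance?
Convert eight thousand eight hundred ninety-six (English words) → 8×1000 + 8×100 + 96 = 8896 (decimal)
Convert four thousand eight hundred sixty (English words) → 4×1000 + 8×100 + 60 = 4860 (decimal)
Compute 8896 - 4860 = 4036
4036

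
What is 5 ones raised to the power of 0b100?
Convert 5 ones (place-value notation) → 5 (decimal)
Convert 0b100 (binary) → 4 (decimal)
Compute 5 ^ 4 = 625
625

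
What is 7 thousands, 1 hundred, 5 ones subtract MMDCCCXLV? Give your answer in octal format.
Convert 7 thousands, 1 hundred, 5 ones (place-value notation) → 7×1000 + 1×100 + 5 = 7105 (decimal)
Convert MMDCCCXLV (Roman numeral) → 1000 + 1000 + 500 + 100 + 100 + 100 + 40 + 5 = 2845 (decimal)
Compute 7105 - 2845 = 4260
Convert 4260 (decimal) → 4260 = 1×4096 + 2×64 + 4×8 + 4 → 0o10244 (octal)
0o10244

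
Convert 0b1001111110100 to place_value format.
Convert 0b1001111110100 (binary) → 4096 + 512 + 256 + 128 + 64 + 32 + 16 + 4 = 5108 (decimal)
Convert 5108 (decimal) → 5108 = 5×1000 + 1×100 + 8 → 5 thousands, 1 hundred, 8 ones (place-value notation)
5 thousands, 1 hundred, 8 ones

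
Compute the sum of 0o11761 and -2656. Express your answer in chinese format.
Convert 0o11761 (octal) → 1×4096 + 1×512 + 7×64 + 6×8 + 1 = 5105 (decimal)
Compute 5105 + -2656 = 2449
Convert 2449 (decimal) → 2449 = 2×1000 + 4×100 + 4×10 + 9 → 二千四百四十九 (Chinese numeral)
二千四百四十九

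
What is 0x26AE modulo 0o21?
Convert 0x26AE (hexadecimal) → 2×4096 + 6×256 + 10×16 + 14 = 9902 (decimal)
Convert 0o21 (octal) → 2×8 + 1 = 17 (decimal)
Compute 9902 mod 17 = 8
8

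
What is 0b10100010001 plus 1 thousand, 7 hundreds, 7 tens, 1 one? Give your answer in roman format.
Convert 0b10100010001 (binary) → 1024 + 256 + 16 + 1 = 1297 (decimal)
Convert 1 thousand, 7 hundreds, 7 tens, 1 one (place-value notation) → 1×1000 + 7×100 + 7×10 + 1 = 1771 (decimal)
Compute 1297 + 1771 = 3068
Convert 3068 (decimal) → 3068 = 1000 + 1000 + 1000 + 50 + 10 + 5 + 1 + 1 + 1 → MMMLXVIII (Roman numeral)
MMMLXVIII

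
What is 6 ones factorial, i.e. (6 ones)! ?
Convert 6 ones (place-value notation) → 6 (decimal)
Compute 6! = 720
720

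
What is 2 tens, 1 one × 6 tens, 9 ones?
Convert 2 tens, 1 one (place-value notation) → 2×10 + 1 = 21 (decimal)
Convert 6 tens, 9 ones (place-value notation) → 6×10 + 9 = 69 (decimal)
Compute 21 × 69 = 1449
1449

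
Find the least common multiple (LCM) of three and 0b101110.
Convert three (English words) → 3 (decimal)
Convert 0b101110 (binary) → 32 + 8 + 4 + 2 = 46 (decimal)
Compute lcm(3, 46) = 138
138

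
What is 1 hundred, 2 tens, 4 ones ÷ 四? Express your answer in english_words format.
Convert 1 hundred, 2 tens, 4 ones (place-value notation) → 1×100 + 2×10 + 4 = 124 (decimal)
Convert 四 (Chinese numeral) → 4 (decimal)
Compute 124 ÷ 4 = 31
Convert 31 (decimal) → thirty-one (English words)
thirty-one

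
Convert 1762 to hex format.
Convert 1762 (decimal) → 1762 = 6×256 + 14×16 + 2 → 0x6E2 (hexadecimal)
0x6E2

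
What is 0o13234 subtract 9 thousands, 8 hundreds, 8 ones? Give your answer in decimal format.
Convert 0o13234 (octal) → 1×4096 + 3×512 + 2×64 + 3×8 + 4 = 5788 (decimal)
Convert 9 thousands, 8 hundreds, 8 ones (place-value notation) → 9×1000 + 8×100 + 8 = 9808 (decimal)
Compute 5788 - 9808 = -4020
-4020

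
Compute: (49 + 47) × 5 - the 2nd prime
Convert the 2nd prime (prime index) → 3 (decimal)
Expression in decimal: (49 + 47) × 5 - 3
Parentheses first: 49 + 47 = 96
Multiply: 96 × 5 = 480
Subtract: 480 - 3 = 477
477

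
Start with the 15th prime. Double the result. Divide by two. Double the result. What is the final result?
Convert the 15th prime (prime index) → 47 (decimal)
Start: 47
47 × 2 = 94
Convert two (English words) → 2 (decimal)
94 ÷ 2 = 47
47 × 2 = 94
94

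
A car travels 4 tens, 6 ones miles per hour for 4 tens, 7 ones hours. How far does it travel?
Convert 4 tens, 6 ones (place-value notation) → 4×10 + 6 = 46 (decimal)
Convert 4 tens, 7 ones (place-value notation) → 4×10 + 7 = 47 (decimal)
Compute 46 × 47 = 2162
2162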